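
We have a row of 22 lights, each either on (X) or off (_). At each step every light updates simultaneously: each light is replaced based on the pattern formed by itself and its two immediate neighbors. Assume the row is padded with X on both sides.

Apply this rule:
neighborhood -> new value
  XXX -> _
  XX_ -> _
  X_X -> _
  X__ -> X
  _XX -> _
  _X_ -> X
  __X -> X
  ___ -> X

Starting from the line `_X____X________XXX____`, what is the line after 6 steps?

_______________XXX____

_XXXXXXXXXXXXXX___XXXX
_______________XXX____
XXXXXXXXXXXXXXX___XXXX
_______________XXX____  (repeats step 2; period 2)
step 6: _______________XXX____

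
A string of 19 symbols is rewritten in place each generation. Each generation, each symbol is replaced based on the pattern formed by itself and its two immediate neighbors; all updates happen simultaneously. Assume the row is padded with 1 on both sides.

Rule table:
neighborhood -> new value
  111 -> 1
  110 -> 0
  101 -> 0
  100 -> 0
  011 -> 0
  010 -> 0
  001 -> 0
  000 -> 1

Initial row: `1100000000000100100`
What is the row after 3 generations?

0110011111000011100

1001111111110000000
0000111111100111110
0110011111000011100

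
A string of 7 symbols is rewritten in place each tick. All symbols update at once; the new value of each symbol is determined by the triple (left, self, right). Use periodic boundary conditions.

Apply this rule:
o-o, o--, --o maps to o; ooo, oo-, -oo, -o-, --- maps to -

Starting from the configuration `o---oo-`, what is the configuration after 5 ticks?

-o-o--o

-o-o--o
o-o-oo-
-o-o--o  (repeats tick 1; period 2)
tick 5: -o-o--o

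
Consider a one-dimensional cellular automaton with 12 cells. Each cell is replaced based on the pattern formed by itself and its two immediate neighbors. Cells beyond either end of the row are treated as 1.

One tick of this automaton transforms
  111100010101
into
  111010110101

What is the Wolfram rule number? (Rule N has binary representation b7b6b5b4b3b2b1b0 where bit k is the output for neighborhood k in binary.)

position 0: 111 → 1  (bit 7 = 1)
position 3: 110 → 0  (bit 6 = 0)
position 8: 101 → 0  (bit 5 = 0)
position 4: 100 → 1  (bit 4 = 1)
position 11: 011 → 1  (bit 3 = 1)
position 7: 010 → 1  (bit 2 = 1)
position 6: 001 → 1  (bit 1 = 1)
position 5: 000 → 0  (bit 0 = 0)
bits b7..b0 = 10011110 = 158

158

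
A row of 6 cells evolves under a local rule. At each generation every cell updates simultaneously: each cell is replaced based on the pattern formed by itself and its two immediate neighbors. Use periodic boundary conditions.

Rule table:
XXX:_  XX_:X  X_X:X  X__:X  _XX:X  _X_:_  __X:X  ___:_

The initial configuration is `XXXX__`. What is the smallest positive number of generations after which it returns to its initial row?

X__XXX
XXXX__

2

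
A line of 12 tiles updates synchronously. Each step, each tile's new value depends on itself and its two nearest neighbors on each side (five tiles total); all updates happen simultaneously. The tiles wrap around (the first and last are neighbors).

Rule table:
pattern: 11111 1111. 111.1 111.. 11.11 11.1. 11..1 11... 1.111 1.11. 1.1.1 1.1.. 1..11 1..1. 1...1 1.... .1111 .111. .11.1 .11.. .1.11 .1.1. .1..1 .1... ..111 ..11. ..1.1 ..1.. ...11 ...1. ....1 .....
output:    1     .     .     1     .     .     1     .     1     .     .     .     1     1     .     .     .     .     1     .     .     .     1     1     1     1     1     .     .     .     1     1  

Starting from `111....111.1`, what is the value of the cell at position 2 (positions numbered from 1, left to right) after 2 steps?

..1..1.1...1
11.111..1...
position 2 holds 1

1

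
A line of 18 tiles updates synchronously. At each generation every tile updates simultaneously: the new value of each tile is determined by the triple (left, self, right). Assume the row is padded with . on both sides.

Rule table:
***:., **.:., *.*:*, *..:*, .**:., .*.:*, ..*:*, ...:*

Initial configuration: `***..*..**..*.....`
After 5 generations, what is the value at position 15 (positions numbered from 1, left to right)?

*

generation 1: ...*****..********
generation 2: ***.....**........
generation 3: ...*****..********  (repeats generation 1; period 2)
generation 5: ...*****..********
position 15 holds *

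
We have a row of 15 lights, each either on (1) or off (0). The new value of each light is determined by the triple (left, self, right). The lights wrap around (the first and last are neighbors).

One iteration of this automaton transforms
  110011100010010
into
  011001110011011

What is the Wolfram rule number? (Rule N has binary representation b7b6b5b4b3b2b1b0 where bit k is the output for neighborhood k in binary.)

244

position 5: 111 → 1  (bit 7 = 1)
position 1: 110 → 1  (bit 6 = 1)
position 14: 101 → 1  (bit 5 = 1)
position 2: 100 → 1  (bit 4 = 1)
position 0: 011 → 0  (bit 3 = 0)
position 10: 010 → 1  (bit 2 = 1)
position 3: 001 → 0  (bit 1 = 0)
position 8: 000 → 0  (bit 0 = 0)
bits b7..b0 = 11110100 = 244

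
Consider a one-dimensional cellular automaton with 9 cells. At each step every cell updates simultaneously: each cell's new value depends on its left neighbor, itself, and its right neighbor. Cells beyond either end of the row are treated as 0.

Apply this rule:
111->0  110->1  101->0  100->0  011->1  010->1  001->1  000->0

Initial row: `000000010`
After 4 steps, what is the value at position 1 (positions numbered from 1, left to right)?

0

000000110
000001110
000011010
000111010
position 1 holds 0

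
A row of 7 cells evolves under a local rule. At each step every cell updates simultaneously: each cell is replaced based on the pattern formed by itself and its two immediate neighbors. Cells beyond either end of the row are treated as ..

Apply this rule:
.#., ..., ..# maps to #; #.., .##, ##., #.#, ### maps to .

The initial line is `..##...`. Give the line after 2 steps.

...##..

##...##
...##..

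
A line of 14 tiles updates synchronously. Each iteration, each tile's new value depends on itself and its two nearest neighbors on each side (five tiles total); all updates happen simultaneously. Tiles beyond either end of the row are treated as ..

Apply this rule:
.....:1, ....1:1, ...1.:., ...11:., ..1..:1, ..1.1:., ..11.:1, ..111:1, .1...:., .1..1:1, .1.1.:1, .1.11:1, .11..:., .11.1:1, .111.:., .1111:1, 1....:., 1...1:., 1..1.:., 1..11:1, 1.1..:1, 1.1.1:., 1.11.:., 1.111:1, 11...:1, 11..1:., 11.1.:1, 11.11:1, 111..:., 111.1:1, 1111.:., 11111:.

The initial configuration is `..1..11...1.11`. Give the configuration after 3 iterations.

.1.111..1..1..

iteration 1: 1.1111.1...1..
iteration 2: .111.111...1..
iteration 3: .1.111..1..1..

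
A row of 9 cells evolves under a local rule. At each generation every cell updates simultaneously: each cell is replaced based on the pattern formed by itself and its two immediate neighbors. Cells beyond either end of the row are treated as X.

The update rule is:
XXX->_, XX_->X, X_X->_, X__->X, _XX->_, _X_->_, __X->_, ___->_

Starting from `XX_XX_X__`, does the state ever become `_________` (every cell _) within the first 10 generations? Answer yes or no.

no

generation 1: _X__X__X_
generation 2: __X__X___
generation 3: X__X__X__
generation 4: XX__X__X_
generation 5: _XX__X___
generation 6: __XX__X__
generation 7: X__XX__X_
generation 8: XX__XX___
generation 9: _XX__XX__
generation 10: __XX__XX_
generation 10 is __XX__XX_, still not uniform _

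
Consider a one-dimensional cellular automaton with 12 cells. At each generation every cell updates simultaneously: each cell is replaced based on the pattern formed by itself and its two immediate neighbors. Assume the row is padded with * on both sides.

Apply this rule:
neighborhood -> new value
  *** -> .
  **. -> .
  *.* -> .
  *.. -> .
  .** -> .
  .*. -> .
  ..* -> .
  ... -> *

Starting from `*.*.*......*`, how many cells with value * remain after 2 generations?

......****..
.****.......
count of *: 4

4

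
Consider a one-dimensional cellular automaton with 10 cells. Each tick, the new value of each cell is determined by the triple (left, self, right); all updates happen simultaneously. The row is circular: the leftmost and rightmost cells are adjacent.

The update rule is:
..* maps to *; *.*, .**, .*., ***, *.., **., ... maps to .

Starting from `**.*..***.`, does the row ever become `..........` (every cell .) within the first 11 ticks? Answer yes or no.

.....*....
....*.....
...*......
..*.......
.*........
*.........
.........*
........*.
.......*..
......*...
.....*....
tick 11 is .....*...., still not uniform .

no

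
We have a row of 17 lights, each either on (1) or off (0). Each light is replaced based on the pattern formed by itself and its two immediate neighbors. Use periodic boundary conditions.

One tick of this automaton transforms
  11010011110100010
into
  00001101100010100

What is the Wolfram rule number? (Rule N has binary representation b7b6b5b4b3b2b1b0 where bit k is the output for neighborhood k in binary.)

position 7: 111 → 1  (bit 7 = 1)
position 1: 110 → 0  (bit 6 = 0)
position 2: 101 → 0  (bit 5 = 0)
position 4: 100 → 1  (bit 4 = 1)
position 0: 011 → 0  (bit 3 = 0)
position 3: 010 → 0  (bit 2 = 0)
position 5: 001 → 1  (bit 1 = 1)
position 13: 000 → 0  (bit 0 = 0)
bits b7..b0 = 10010010 = 146

146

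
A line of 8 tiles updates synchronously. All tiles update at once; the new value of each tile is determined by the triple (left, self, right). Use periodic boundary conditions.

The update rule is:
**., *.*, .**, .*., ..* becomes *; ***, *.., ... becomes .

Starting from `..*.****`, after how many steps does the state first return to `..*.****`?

step 1: .****..*
step 2: **..*.**
step 3: .*.****.
step 4: ****..*.
step 5: *..*.***
step 6: *.****..
step 7: ***..*.*
step 8: ..*.****

8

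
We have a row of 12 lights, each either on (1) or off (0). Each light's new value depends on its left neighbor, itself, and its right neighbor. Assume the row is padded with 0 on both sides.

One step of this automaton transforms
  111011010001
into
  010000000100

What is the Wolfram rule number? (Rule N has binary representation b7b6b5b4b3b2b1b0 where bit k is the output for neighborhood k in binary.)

position 1: 111 → 1  (bit 7 = 1)
position 2: 110 → 0  (bit 6 = 0)
position 3: 101 → 0  (bit 5 = 0)
position 8: 100 → 0  (bit 4 = 0)
position 0: 011 → 0  (bit 3 = 0)
position 7: 010 → 0  (bit 2 = 0)
position 10: 001 → 0  (bit 1 = 0)
position 9: 000 → 1  (bit 0 = 1)
bits b7..b0 = 10000001 = 129

129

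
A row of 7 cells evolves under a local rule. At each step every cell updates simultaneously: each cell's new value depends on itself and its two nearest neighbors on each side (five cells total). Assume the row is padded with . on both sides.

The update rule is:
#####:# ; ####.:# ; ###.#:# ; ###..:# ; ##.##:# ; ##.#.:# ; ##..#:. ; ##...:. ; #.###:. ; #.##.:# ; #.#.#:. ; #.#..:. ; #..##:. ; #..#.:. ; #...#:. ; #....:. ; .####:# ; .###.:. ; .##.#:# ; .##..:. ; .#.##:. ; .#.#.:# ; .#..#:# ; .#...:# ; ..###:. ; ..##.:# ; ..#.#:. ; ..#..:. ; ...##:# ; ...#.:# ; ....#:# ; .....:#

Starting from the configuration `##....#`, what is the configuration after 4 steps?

.#..#.#

#...##.
.#.##..
#..#...
.#..#.#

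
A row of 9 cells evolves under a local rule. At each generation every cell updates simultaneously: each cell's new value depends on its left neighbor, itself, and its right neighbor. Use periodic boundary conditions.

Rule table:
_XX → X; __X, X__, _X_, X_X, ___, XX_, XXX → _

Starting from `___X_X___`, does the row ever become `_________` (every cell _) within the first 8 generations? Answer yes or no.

_________
all cells are _ at generation 1

yes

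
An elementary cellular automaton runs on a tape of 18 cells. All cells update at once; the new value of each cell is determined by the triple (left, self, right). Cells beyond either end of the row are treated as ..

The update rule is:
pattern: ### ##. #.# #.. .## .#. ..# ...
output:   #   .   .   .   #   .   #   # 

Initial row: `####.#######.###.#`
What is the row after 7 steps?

#####..##..##..#..

###..######..##...
##..######..##..##
#..######..##..##.
..######..##..##..
#######..##..##..#
######..##..##..#.
#####..##..##..#..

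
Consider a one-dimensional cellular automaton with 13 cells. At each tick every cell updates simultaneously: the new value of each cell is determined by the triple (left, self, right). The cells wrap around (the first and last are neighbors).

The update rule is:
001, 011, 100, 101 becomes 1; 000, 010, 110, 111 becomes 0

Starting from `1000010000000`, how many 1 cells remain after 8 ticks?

7

tick 1: 0100101000001
tick 2: 1011010100010
tick 3: 0110101010101
tick 4: 1101010101010
tick 5: 1010101010101
tick 6: 0101010101011
tick 7: 1010101010110
tick 8: 0101010101101
count of 1: 7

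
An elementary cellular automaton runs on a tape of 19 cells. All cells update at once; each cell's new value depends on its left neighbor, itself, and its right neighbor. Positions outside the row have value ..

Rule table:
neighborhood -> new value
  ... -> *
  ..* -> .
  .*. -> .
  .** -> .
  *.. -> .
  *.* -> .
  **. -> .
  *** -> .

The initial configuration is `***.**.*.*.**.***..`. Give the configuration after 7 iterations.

..................*
*****************..
..................*  (repeats iteration 1; period 2)
iteration 7: ..................*

..................*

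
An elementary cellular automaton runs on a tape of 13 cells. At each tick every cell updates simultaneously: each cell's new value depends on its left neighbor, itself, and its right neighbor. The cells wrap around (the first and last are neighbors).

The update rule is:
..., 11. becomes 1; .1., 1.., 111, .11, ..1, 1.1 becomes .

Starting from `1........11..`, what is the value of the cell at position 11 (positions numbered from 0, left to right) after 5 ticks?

tick 1: ..111111..1..
tick 2: 1......1....1
tick 3: 1.1111...11..
tick 4: .....1.1..1..
tick 5: 1111........1
position 11 holds .

.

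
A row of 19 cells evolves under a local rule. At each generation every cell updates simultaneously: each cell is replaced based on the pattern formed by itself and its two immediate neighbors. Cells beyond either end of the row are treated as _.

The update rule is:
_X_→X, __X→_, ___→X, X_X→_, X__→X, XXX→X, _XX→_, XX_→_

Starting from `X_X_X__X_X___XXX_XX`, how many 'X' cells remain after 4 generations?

8

X_X_XX_X_XXX__X____
X_X____X__X_X_XXXXX
X_XXXX_XX_X_X__XXX_
X__XX_____X_XX__X_X
count of X: 8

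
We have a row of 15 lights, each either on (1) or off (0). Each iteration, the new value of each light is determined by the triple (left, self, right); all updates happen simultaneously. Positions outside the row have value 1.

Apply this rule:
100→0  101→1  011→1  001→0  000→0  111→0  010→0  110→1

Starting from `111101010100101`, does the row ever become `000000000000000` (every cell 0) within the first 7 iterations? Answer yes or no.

iteration 1: 000110101000011
iteration 2: 000111010000010
iteration 3: 000101100000001
iteration 4: 000011100000001
iteration 5: 000010100000001
iteration 6: 000001000000001
iteration 7: 000000000000001
iteration 7 is 000000000000001, still not uniform 0

no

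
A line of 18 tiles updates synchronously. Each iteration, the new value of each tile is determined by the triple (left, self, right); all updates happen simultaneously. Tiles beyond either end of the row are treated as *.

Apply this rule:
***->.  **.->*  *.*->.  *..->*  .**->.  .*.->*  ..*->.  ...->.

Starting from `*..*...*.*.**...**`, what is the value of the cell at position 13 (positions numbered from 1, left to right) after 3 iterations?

iteration 1: **.**..*.*..**....
iteration 2: .*..**.*.**..**...
iteration 3: .**..*.*..**..**..
position 13 holds .

.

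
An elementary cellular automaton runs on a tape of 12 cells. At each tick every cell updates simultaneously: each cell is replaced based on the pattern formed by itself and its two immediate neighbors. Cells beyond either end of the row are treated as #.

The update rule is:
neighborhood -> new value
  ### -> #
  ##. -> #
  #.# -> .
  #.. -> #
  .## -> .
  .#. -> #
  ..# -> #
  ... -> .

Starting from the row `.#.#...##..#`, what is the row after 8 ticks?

####..#.#.#.

tick 1: .#.##.#.###.
tick 2: .#..#.#..##.
tick 3: .####.###.#.
tick 4: ..###..##.#.
tick 5: ##.####.#.#.
tick 6: ##..###.#.#.
tick 7: ####.##.#.#.
tick 8: ####..#.#.#.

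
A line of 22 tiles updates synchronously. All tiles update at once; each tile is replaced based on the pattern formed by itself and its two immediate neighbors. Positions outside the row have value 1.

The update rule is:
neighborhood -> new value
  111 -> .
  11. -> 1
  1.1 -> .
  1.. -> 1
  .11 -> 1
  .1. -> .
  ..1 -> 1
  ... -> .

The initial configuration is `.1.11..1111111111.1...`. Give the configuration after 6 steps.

11....11....111..11111

...11111........1..1.1
1.11...11......1.11..1
1.111.1111....1..11111
1.1.1.1..11..1.111....
1......111111..1.11..1
11....11....111..11111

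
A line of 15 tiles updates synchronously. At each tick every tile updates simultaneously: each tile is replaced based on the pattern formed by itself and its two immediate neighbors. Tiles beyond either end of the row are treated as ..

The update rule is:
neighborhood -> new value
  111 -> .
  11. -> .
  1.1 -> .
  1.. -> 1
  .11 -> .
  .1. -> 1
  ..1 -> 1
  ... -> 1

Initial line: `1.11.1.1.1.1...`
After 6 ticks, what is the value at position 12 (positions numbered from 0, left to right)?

.

1....1.1.1.1111
111111.1.1.....
.......1.111111
11111111.......
........1111111
11111111.......
position 12 holds .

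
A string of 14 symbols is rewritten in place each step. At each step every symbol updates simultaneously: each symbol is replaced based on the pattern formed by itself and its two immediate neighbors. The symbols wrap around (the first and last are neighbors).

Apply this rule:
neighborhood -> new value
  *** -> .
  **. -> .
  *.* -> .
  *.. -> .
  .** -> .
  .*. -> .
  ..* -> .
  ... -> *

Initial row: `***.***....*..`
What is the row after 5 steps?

........**....

........**....
*******....***
........**....  (repeats step 1; period 2)
step 5: ........**....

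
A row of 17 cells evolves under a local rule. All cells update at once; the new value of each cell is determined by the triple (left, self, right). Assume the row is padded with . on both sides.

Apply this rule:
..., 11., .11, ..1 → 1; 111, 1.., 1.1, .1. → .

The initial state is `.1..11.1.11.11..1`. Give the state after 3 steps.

1111...1..1.11.11

1..111...11.11.1.
..11.1.1111.11...
1111...1..1.11.11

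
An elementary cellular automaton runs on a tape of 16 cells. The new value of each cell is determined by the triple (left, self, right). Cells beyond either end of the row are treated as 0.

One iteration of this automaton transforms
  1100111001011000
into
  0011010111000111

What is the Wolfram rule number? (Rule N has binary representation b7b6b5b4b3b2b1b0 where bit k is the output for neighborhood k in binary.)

position 5: 111 → 1  (bit 7 = 1)
position 1: 110 → 0  (bit 6 = 0)
position 10: 101 → 0  (bit 5 = 0)
position 2: 100 → 1  (bit 4 = 1)
position 0: 011 → 0  (bit 3 = 0)
position 9: 010 → 1  (bit 2 = 1)
position 3: 001 → 1  (bit 1 = 1)
position 14: 000 → 1  (bit 0 = 1)
bits b7..b0 = 10010111 = 151

151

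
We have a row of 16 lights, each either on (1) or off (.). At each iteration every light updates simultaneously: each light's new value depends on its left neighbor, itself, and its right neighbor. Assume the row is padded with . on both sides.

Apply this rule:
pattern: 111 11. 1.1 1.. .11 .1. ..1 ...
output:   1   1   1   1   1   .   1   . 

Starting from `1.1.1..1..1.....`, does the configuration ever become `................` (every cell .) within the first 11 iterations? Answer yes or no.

no

.1.1.11.11.1....
1.1.1111111.1...
.1.111111111.1..
1.11111111111.1.
.1111111111111.1
111111111111111.
1111111111111111
1111111111111111  (fixed point — unchanged through iteration 11)
iteration 11 is 1111111111111111, still not uniform .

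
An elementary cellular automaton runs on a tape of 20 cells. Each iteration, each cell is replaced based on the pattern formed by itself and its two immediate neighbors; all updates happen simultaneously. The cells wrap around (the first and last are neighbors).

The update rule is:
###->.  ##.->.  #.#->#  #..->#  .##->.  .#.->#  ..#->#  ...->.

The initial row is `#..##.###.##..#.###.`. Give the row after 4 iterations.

####..###..####.....

###..#...#..####...#
...####.####....#.#.
..#....#....#..#####
####..###..####.....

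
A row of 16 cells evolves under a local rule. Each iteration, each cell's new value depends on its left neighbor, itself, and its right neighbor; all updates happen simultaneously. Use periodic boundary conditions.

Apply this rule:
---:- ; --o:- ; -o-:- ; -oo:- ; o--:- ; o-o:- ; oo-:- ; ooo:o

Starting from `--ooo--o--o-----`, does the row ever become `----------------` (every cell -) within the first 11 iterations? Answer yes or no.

iteration 1: ---o------------
iteration 2: ----------------
all cells are - at iteration 2

yes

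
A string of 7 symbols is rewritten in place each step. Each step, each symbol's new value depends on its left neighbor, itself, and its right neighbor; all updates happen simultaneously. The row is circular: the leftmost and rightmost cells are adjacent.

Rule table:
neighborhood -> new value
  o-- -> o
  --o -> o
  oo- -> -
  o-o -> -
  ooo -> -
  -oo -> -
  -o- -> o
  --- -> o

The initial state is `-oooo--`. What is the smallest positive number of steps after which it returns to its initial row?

2

o----oo
-oooo--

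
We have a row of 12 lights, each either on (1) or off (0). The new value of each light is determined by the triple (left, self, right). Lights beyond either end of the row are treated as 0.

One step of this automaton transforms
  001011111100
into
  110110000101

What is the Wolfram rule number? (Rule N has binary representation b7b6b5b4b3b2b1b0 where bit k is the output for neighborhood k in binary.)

107

position 5: 111 → 0  (bit 7 = 0)
position 9: 110 → 1  (bit 6 = 1)
position 3: 101 → 1  (bit 5 = 1)
position 10: 100 → 0  (bit 4 = 0)
position 4: 011 → 1  (bit 3 = 1)
position 2: 010 → 0  (bit 2 = 0)
position 1: 001 → 1  (bit 1 = 1)
position 0: 000 → 1  (bit 0 = 1)
bits b7..b0 = 01101011 = 107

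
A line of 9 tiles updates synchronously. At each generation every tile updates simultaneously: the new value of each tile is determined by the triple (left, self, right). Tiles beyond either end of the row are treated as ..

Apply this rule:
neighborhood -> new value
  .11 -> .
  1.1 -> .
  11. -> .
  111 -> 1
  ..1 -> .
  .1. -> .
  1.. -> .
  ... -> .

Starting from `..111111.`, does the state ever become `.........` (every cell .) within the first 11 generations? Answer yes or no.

generation 1: ...1111..
generation 2: ....11...
generation 3: .........
all cells are . at generation 3

yes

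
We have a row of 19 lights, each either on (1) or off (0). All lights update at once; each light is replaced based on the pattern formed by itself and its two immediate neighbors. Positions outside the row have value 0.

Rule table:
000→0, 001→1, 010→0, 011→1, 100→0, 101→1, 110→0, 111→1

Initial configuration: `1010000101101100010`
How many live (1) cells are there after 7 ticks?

6

0100001011011000100
1000010110110001000
0000101101100010000
0001011011000100000
0010110110001000000
0101101100010000000
1011011000100000000
count of 1: 6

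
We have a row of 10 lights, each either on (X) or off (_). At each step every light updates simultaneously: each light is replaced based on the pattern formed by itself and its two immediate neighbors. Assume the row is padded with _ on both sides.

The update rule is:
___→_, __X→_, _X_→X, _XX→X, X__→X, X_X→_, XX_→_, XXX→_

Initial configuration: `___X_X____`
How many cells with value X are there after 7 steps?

___X_XX___
___X_X_X__
___X_X_XX_
___X_X_X_X
___X_X_X_X  (fixed point — unchanged through step 7)
count of X: 4

4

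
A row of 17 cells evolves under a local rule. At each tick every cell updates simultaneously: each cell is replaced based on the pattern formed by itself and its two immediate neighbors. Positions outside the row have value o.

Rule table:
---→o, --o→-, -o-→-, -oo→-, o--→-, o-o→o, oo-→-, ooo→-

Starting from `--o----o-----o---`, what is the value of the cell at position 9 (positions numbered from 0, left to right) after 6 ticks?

-

----oo---ooo---o-
-oo----o-----o--o
o---oo---ooo-----
--o----o-----ooo-
----oo---ooo----o
-oo----o-----oo--
position 9 holds -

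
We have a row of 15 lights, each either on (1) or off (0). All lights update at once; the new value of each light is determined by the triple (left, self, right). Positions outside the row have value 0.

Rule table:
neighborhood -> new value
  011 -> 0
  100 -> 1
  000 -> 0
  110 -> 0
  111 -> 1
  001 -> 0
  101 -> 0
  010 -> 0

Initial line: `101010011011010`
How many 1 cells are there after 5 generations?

1

000001000000001
000000100000000
000000010000000
000000001000000
000000000100000
count of 1: 1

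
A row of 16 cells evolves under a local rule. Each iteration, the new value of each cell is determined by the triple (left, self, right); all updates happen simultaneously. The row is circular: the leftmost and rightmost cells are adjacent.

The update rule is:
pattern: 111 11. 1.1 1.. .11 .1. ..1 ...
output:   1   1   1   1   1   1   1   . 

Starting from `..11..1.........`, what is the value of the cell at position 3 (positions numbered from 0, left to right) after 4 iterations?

1

.1111111........
111111111.......
1111111111.....1
11111111111...11
position 3 holds 1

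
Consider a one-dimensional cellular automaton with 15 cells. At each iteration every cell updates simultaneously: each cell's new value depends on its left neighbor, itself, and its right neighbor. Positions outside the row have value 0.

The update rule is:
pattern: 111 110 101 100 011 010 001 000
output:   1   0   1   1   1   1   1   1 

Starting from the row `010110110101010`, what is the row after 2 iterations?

111101101111111
111011011111110

111011011111110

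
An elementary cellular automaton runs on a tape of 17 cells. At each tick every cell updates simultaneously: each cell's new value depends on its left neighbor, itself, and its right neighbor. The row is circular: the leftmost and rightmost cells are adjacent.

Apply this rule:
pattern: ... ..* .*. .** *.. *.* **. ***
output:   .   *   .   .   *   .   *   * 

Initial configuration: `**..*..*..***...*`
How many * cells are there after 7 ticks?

11

****.**.**.***.*.
.***..*..*..**...
*.****.**.**.**..
...***..*..*..***
*.*.****.**.**.**
*....***..*..*..*
**..*.****.**.**.
count of *: 11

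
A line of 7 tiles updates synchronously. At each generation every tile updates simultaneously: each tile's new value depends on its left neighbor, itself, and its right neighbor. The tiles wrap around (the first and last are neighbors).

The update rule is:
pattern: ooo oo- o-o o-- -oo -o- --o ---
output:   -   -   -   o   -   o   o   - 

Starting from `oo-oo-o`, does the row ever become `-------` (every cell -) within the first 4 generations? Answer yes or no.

generation 1: -------
all cells are - at generation 1

yes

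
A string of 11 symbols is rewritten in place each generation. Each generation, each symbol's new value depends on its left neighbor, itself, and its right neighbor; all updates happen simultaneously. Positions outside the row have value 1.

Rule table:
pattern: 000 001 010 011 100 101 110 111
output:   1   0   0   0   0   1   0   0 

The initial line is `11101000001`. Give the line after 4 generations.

generation 1: 00010011100
generation 2: 01000000000
generation 3: 10011111110
generation 4: 00000000001

00000000001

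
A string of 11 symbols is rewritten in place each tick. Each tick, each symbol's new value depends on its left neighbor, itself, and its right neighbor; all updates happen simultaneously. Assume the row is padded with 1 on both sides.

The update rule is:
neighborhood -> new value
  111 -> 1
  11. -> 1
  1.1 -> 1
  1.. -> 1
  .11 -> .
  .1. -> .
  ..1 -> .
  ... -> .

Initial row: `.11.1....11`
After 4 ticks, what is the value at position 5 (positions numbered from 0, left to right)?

1

1.11.1....1
11.11.1....
111.11.1...
1111.11.1..
position 5 holds 1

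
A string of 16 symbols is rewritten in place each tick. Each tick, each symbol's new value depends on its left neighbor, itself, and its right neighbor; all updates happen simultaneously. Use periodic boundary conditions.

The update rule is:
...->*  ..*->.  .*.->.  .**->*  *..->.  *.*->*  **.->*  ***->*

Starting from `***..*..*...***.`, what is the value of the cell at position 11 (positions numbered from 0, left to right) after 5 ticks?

***.......*.****
***.*****..*****
*********..*****
*********..*****  (fixed point — unchanged through tick 5)
position 11 holds *

*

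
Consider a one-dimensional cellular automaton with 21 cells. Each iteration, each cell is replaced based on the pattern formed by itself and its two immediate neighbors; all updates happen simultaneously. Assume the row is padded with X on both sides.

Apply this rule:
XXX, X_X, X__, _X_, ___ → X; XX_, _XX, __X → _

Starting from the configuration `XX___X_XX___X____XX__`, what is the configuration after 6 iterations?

X_XX_XX__XX_XXXX___X_
_X__X__X___X_XX_XX_XX
XXX_XX_XXX_XX__X__X_X
XX_X__X_X_X__X_XX_XX_
X_XXX_XXXXXX_XX__X__X
_X_X_X_XXXX_X__X_XX__

_X_X_X_XXXX_X__X_XX__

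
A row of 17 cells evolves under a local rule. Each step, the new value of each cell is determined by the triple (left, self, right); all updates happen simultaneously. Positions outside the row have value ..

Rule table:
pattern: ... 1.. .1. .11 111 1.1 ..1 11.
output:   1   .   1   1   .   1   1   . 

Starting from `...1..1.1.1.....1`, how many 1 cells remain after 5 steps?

10

1111.111111.11111
1...11.....11....
1.111..11111..111
111...11.....11..
1...111..11111..1
count of 1: 10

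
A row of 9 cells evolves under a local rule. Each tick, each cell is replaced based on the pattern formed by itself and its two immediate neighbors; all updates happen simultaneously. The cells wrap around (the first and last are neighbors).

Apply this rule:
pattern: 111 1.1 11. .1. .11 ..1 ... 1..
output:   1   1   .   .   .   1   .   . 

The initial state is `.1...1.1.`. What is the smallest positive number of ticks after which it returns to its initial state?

9

tick 1: 1...1.1..
tick 2: ...1.1..1
tick 3: ..1.1..1.
tick 4: .1.1..1..
tick 5: 1.1..1...
tick 6: .1..1...1
tick 7: 1..1...1.
tick 8: ..1...1.1
tick 9: .1...1.1.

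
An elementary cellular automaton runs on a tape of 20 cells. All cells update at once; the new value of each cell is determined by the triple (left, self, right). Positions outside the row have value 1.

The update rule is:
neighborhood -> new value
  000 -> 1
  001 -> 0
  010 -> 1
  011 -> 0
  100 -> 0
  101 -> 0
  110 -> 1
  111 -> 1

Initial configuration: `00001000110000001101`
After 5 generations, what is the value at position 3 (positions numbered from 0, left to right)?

0

01101010010111100100
00101010010011100100
00101010010001100100
00101010010100100100
00101010010100100100
position 3 holds 0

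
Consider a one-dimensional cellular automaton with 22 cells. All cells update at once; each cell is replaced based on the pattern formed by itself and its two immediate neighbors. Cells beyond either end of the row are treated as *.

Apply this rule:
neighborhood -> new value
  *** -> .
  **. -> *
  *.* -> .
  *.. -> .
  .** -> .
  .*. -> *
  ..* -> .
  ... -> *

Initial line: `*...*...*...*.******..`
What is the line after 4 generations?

*.*.*.*.*.*.*.**.*.*..

*.*.*.*.*.*.*......*..
*.*.*.*.*.*.*.****.*..
*.*.*.*.*.*.*....*.*..
*.*.*.*.*.*.*.**.*.*..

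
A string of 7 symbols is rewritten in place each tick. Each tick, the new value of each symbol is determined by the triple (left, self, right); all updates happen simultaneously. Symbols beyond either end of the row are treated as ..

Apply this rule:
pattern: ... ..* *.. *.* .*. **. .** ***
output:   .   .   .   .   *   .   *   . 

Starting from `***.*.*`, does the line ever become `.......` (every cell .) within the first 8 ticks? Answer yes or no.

tick 1: *...*.*
tick 2: *...*.*  (fixed point — unchanged through tick 8)
tick 8 is *...*.*, still not uniform .

no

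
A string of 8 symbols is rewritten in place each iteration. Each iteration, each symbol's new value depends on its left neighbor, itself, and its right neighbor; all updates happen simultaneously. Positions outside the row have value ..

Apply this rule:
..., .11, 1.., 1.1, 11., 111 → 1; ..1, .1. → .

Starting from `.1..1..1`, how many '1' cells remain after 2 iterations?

..1..1..
1..1..11
count of 1: 4

4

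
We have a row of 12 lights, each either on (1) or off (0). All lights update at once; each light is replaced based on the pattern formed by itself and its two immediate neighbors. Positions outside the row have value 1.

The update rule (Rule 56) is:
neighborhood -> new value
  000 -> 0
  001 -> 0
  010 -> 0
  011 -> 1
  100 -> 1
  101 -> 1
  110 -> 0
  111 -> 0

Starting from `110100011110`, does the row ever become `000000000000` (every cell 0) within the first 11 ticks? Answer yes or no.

001010010001
100101001001
010010100101
101001010011
010100101010
101010010101
010101001011
101010100110
010101010101
101010101011
010101010110
tick 11 is 010101010110, still not uniform 0

no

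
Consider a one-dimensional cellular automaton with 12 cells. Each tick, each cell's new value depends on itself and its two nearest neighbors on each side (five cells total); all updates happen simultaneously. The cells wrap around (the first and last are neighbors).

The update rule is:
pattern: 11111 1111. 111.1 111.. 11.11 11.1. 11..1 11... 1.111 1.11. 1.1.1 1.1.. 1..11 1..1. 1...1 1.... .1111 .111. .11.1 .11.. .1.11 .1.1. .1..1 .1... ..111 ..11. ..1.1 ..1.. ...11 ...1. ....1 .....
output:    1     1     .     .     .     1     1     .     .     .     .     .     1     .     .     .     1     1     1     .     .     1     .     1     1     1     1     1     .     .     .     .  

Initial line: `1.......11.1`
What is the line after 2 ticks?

........11..
........1...

........1...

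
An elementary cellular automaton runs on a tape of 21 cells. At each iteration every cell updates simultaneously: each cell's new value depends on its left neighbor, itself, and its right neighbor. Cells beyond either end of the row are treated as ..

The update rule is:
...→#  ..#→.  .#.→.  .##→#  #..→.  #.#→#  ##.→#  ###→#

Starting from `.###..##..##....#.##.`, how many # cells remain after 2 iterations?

13

iteration 1: .###..##..##.##..###.
iteration 2: .###..##..#####..###.
count of #: 13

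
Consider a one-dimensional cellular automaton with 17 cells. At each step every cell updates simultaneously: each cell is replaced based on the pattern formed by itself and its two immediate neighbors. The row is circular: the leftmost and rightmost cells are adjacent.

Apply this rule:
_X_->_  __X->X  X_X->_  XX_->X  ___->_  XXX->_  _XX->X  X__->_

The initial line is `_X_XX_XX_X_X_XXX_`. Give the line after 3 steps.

X__XX_XX_____X_X_
__XXX_XX____X____
_XX_X_XX___X_____

_XX_X_XX___X_____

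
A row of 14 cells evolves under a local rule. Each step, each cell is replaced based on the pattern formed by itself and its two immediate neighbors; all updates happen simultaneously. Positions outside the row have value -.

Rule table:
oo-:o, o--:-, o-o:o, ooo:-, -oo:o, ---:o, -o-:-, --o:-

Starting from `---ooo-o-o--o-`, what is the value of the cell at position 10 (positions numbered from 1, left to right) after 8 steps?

oo-o-oo-o-----
ooo-oooo--oooo
o-ooo--o--o--o
-oo-o---------
-ooo--oooooooo
-o-o--o------o
--o-----oooo--
o---ooo-o--o-o
position 10 holds -

-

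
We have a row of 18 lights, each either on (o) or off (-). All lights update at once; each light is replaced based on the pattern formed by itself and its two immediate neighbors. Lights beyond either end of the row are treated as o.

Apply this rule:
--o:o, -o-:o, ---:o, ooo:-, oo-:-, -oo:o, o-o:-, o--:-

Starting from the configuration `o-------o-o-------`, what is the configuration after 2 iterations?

--ooooooo-o-oooooo
-oo-------o-o-----

-oo-------o-o-----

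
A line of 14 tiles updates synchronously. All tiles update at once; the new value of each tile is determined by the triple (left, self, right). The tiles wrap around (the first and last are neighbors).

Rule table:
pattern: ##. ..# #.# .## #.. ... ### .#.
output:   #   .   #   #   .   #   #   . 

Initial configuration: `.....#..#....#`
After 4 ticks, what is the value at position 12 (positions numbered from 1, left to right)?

#

.###......##..
.###.####.##.#
#############.
##############
position 12 holds #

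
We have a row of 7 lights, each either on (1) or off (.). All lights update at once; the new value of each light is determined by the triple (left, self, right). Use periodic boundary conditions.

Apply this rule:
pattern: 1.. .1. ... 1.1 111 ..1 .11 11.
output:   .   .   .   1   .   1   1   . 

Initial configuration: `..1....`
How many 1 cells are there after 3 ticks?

.1.....
1......
......1
count of 1: 1

1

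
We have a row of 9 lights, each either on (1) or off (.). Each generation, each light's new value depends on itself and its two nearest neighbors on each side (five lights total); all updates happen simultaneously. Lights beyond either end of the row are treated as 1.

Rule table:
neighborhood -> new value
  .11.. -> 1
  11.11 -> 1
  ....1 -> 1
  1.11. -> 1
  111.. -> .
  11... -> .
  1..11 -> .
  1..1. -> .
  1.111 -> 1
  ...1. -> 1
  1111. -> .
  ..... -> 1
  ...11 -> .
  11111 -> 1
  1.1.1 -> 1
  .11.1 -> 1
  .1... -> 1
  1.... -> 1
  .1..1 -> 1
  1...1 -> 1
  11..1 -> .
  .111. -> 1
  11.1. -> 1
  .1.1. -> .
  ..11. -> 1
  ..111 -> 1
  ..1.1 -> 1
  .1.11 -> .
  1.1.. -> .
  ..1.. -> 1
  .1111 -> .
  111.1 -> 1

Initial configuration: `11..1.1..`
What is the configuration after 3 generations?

generation 1: ....1..1.
generation 2: .11111.1.
generation 3: 11.1.111.

11.1.111.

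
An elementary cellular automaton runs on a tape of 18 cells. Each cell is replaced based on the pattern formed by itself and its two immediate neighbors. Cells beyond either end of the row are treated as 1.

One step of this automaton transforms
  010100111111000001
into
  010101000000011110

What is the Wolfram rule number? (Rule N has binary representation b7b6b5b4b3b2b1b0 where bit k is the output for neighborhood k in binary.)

position 7: 111 → 0  (bit 7 = 0)
position 11: 110 → 0  (bit 6 = 0)
position 0: 101 → 0  (bit 5 = 0)
position 4: 100 → 0  (bit 4 = 0)
position 6: 011 → 0  (bit 3 = 0)
position 1: 010 → 1  (bit 2 = 1)
position 5: 001 → 1  (bit 1 = 1)
position 13: 000 → 1  (bit 0 = 1)
bits b7..b0 = 00000111 = 7

7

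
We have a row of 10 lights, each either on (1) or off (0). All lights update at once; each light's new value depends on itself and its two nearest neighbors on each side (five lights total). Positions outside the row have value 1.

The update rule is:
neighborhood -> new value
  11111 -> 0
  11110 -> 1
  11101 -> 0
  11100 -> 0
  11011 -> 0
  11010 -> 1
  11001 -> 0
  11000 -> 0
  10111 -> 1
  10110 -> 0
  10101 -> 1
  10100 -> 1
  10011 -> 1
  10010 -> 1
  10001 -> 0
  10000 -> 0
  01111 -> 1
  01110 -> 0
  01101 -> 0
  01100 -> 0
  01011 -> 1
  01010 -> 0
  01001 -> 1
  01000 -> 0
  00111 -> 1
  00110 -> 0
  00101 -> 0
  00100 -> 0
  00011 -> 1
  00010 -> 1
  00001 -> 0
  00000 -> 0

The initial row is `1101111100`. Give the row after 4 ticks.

1001101001
0010011111
0101111000
1111110001

1111110001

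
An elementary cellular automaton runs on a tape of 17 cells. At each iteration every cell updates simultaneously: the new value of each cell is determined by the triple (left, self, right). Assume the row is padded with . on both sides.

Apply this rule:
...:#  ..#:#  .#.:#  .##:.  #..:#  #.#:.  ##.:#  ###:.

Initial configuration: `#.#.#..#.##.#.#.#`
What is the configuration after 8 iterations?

....#######.#.#.#

iteration 1: #.#.####..#.#.#.#
iteration 2: #.#....####.#.#.#
iteration 3: #.#####...#.#.#.#
iteration 4: #.....#####.#.#.#
iteration 5: ######....#.#.#.#
iteration 6: .....######.#.#.#
iteration 7: #####.....#.#.#.#
iteration 8: ....#######.#.#.#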